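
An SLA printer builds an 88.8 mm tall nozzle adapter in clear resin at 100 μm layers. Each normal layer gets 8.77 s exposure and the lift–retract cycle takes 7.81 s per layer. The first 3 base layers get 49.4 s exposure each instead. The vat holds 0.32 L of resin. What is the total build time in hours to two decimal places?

4.12 hours

Number of layers: 88.8 / 0.1 → 888 (rounded up).
Bottom layers = 3 × (49.4 + 7.81), so 171.63 s.
Remaining layers: 885 × (8.77 + 7.81) → 14673.3 s.
Total = 171.63 + 14673.3 = 14844.93 s = 4.12 hours.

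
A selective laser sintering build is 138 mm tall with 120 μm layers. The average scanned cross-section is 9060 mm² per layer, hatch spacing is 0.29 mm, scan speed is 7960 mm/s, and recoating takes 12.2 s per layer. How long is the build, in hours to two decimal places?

Layers = ⌈138/0.12⌉ = 1150.
Scan path per layer: 9060 / 0.29 → 31241.4 mm.
Per-layer scan time = 31241.4 / 7960, so 3.9248 s.
Time per layer: 3.9248 + 12.2 → 16.1248 s.
1150 layers × 16.1248 s/layer = 18543.52 s, i.e. 5.15 hours.

5.15 hours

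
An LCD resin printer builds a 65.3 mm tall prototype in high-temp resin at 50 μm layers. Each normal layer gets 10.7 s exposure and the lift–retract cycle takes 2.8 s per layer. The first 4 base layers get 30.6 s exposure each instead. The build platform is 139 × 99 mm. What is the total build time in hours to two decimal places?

Number of layers: 65.3 / 0.05 → 1306 (rounded up).
Burn-in layers = 4 × (30.6 + 2.8), so 133.6 s.
Remaining layers: 1302 × (10.7 + 2.8) → 17577 s.
Total = 133.6 + 17577 = 17710.6 s = 4.92 hours.

4.92 hours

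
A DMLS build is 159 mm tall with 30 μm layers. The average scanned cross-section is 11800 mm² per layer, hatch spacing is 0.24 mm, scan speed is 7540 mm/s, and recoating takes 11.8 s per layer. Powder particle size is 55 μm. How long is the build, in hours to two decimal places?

26.97 hours

Number of layers: 159 / 0.03 → 5300 (rounded up).
Hatch length per layer = 11800 / 0.24 = 49166.7 mm.
Laser time per layer: 49166.7 / 7540 → 6.5208 s.
Per-layer time = 6.5208 + 11.8 = 18.3208 s.
Total: 5300 × 18.3208 s = 97100.24 s → 26.97 hours.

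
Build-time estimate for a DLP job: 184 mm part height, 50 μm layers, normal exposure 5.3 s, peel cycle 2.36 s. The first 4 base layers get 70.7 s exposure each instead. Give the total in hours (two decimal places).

Layers = ⌈184/0.05⌉ = 3680.
Base layers: 4 × (70.7 + 2.36) → 292.24 s.
Normal layers = 3676 × (5.3 + 2.36) = 28158.16 s.
Total = 292.24 + 28158.16 = 28450.4 s = 7.90 hours.

7.90 hours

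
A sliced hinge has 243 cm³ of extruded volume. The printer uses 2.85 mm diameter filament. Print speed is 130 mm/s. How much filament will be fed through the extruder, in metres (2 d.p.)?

38.09 m

Cross-section of 2.85 mm filament: π·(2.85/2)² = 6.3794 mm².
L = 243000 mm³ / 6.3794 mm² = 38091.36 mm, i.e. 38.09 m.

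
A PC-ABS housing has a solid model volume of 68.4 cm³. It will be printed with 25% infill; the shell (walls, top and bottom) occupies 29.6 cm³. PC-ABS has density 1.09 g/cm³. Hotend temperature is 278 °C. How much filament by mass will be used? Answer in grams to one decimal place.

42.8 g

Interior volume = 68.4 − 29.6 = 38.8 cm³.
Infill volume = 0.25 × 38.8, so 9.7 cm³.
Deposited volume = 29.6 + 9.7, so 39.3 cm³.
Mass = 39.3 × 1.09 = 42.837 g.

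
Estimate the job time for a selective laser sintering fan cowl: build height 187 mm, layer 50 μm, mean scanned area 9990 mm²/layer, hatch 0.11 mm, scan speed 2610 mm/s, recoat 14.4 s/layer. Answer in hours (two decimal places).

51.11 hours

Layer count = ceil(187 / 0.05) = 3740.
Scan path per layer: 9990 / 0.11 → 90818.2 mm.
Scan time per layer = 90818.2 / 2610, so 34.7962 s.
Time per layer: 34.7962 + 14.4 → 49.1962 s.
3740 layers × 49.1962 s/layer = 183993.788 s, i.e. 51.11 hours.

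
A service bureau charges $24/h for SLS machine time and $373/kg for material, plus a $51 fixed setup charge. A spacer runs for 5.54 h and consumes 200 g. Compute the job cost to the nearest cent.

$258.56

Machine cost = 24 × 5.54, so $132.96.
Material charge = 373 × 200/1000 = $74.60.
Total = 132.96 + 74.60 + 51 = $258.56.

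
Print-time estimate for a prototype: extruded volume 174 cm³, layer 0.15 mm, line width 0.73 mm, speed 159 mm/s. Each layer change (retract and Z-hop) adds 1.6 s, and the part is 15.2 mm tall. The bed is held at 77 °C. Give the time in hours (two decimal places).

Line area = 0.15 × 0.73, so 0.1095 mm².
Toolpath length = 174 cm³ / 0.1095 mm² = 174000 / 0.1095 = 1589041.1 mm.
Print-move time = 1589041.1 / 159 = 9994 s.
Number of layers: 15.2 / 0.15 → 102 (rounded up).
Non-print overhead: 102 × 1.6 → 163.2 s.
Altogether 9994 + 163.2 = 10157.2 s, i.e. 2.82 hours.

2.82 hours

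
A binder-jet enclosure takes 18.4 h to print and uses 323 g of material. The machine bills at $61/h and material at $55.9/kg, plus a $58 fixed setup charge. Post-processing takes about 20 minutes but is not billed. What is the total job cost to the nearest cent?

$1198.46

Machine cost = 61 × 18.4, so $1122.40.
Material cost: 55.9 × 323/1000 → $18.0557.
Total = 1122.40 + 18.0557 + 58 = 1198.4557 ≈ $1198.46.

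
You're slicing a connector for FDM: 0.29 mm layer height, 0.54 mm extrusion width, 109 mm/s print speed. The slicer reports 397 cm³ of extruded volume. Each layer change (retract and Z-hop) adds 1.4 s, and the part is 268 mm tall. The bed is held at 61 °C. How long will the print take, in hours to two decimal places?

Extrusion cross-section = 0.29 × 0.54, so 0.1566 mm².
Toolpath length = 397 cm³ / 0.1566 mm² = 397000 / 0.1566 = 2535121.3 mm.
Time extruding = 2535121.3 / 109, so 23258 s.
Number of layers: 268 / 0.29 → 925 (rounded up).
Non-print overhead = 925 × 1.4, so 1295 s.
Total = 23258 + 1295 = 24553 s = 6.82 hours.

6.82 hours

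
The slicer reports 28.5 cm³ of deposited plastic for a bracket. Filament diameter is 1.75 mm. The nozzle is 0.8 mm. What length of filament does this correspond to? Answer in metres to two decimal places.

11.85 m

Filament cross-section = π × (1.75/2)² = 2.4053 mm².
L = 28500 mm³ / 2.4053 mm² = 11848.83 mm, i.e. 11.85 m.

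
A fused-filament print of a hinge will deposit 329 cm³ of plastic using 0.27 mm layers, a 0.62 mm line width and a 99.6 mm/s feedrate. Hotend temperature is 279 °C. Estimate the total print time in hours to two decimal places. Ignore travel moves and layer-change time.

5.48 hours

Line area: 0.27 × 0.62 → 0.1674 mm².
Total extruded path = 329000/0.1674 = 1965352.4 mm.
Time extruding = 1965352.4 / 99.6, so 19732.5 s.
Converting: 19732.5 s = 5.48 hours.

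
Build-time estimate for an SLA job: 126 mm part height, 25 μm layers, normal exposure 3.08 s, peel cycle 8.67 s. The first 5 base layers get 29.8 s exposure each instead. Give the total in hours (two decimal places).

Number of layers: 126 / 0.025 → 5040 (rounded up).
Base layers = 5 × (29.8 + 8.67), so 192.35 s.
Normal layers = 5035 × (3.08 + 8.67), so 59161.25 s.
Total = 192.35 + 59161.25 = 59353.6 s = 16.49 hours.

16.49 hours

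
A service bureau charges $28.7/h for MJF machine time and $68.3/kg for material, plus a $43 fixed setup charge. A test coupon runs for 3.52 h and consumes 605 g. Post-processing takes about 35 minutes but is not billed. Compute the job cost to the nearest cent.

$185.35

Machine cost = 28.7 × 3.52 = $101.024.
Feedstock cost = 68.3 × 605/1000, so $41.3215.
Adding setup: 101.024 + 41.3215 + 43 → 185.3455 ≈ $185.35.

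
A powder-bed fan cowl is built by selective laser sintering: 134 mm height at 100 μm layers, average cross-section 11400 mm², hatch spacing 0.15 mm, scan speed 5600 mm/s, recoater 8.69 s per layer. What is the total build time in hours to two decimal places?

Number of layers: 134 / 0.1 → 1340 (rounded up).
Per-layer scan distance = 11400 / 0.15, so 76000 mm.
Laser time per layer: 76000 / 5600 → 13.5714 s.
Time per layer: 13.5714 + 8.69 → 22.2614 s.
1340 layers × 22.2614 s/layer = 29830.276 s, i.e. 8.29 hours.

8.29 hours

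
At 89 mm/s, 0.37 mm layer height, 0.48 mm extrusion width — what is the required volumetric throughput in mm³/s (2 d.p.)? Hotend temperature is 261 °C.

Extrusion cross-section = 0.37 × 0.48 = 0.1776 mm².
Q = v·A = 89 × 0.1776 = 15.81 mm³/s.

15.81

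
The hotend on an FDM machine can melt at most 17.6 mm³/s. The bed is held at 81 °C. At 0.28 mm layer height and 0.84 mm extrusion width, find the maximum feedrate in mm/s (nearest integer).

Bead cross-section: 0.28 × 0.84 → 0.2352 mm².
Max speed = 17.6 / 0.2352 = 74.83 ≈ 75 mm/s.

75 mm/s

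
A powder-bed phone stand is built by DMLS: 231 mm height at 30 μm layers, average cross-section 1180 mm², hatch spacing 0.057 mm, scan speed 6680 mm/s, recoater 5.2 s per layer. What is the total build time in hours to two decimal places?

17.75 hours

Layers = ⌈231/0.03⌉ = 7700.
Scan path per layer = 1180 / 0.057 = 20701.8 mm.
Scan time per layer: 20701.8 / 6680 → 3.0991 s.
Per-layer time = 3.0991 + 5.2, so 8.2991 s.
Total: 7700 × 8.2991 s = 63903.07 s → 17.75 hours.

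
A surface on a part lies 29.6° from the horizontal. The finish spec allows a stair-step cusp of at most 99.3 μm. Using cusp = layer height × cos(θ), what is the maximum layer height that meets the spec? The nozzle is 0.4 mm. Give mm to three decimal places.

0.114 mm

cos(29.6°) = 0.8695; t_max = 0.0993/0.8695 = 0.114 mm.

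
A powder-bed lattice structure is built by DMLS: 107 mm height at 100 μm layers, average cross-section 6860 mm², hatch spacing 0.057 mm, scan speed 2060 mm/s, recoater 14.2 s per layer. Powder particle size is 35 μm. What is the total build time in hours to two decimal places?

Layer count = ceil(107 / 0.1) = 1070.
Hatch length per layer: 6860 / 0.057 → 120350.9 mm.
Scan time per layer = 120350.9 / 2060 = 58.4228 s.
Per-layer time: 58.4228 + 14.2 → 72.6228 s.
1070 layers × 72.6228 s/layer = 77706.396 s, i.e. 21.59 hours.

21.59 hours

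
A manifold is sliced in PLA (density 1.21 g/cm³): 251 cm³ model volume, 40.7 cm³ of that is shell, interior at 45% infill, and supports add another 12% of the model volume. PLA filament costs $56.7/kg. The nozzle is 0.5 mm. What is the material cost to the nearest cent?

Interior volume: 251 − 40.7 → 210.3 cm³.
Deposited infill = 0.45 × 210.3 = 94.635 cm³.
Support: 0.12 × 251 → 30.12 cm³.
Total extruded = 40.7 + 94.635 + 30.12 = 165.455 cm³.
Mass = 165.455 × 1.21 = 200.20055 g.
At $56.7/kg: 200.20055/1000 × 56.7 = $11.35.

$11.35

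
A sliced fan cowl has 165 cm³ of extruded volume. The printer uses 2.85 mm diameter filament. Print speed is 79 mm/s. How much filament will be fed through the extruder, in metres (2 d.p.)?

Cross-section of 2.85 mm filament: π·(2.85/2)² = 6.3794 mm².
L = 165000 mm³ / 6.3794 mm² = 25864.5 mm, i.e. 25.86 m.

25.86 m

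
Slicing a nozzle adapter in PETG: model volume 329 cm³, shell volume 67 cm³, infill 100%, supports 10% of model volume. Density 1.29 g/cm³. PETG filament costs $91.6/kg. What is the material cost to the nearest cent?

$42.76

Infill region = 329 − 67, so 262 cm³.
Infill volume = 1.00 × 262, so 262 cm³.
Support = 0.10 × 329, so 32.9 cm³.
Total extruded: 67 + 262 + 32.9 → 361.9 cm³.
Mass = 361.9 × 1.29 = 466.851 g.
At $91.6/kg: 466.851/1000 × 91.6 = $42.76.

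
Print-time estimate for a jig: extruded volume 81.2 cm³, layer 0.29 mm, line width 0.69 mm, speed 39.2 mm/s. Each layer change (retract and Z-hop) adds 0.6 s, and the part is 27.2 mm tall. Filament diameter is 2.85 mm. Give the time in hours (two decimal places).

2.89 hours

Extrusion cross-section = 0.29 × 0.69, so 0.2001 mm².
Toolpath length = 81.2 cm³ / 0.2001 mm² = 81200 / 0.2001 = 405797.1 mm.
Extrusion time: 405797.1 / 39.2 → 10352 s.
Layers = ⌈27.2/0.29⌉ = 94.
Non-print overhead: 94 × 0.6 → 56.4 s.
Total = 10352 + 56.4 = 10408.4 s = 2.89 hours.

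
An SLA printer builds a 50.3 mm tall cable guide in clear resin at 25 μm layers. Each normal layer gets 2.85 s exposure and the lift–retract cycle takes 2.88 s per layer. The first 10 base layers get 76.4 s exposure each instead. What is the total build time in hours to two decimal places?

3.41 hours

Layer count = ceil(50.3 / 0.025) = 2012.
Base layers = 10 × (76.4 + 2.88), so 792.8 s.
Regular layers = 2002 × (2.85 + 2.88), so 11471.46 s.
Sum: 792.8 + 11471.46 = 12264.26 s → 3.41 hours.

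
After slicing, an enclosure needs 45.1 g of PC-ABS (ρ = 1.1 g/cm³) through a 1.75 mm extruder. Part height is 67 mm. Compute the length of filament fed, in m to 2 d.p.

Volume = 45.1 g / 1.1 g·cm⁻³ = 41 cm³ = 41000 mm³.
Filament cross-section = π × (1.75/2)² = 2.4053 mm².
L = V/A = 41000/2.4053 = 17045.69 mm → 17.05 m.

17.05 m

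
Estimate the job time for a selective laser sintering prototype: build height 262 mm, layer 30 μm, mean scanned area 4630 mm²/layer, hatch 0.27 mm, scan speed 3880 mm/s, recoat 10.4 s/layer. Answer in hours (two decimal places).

Layers = ⌈262/0.03⌉ = 8734.
Hatch length per layer = 4630 / 0.27 = 17148.1 mm.
Scan time per layer: 17148.1 / 3880 → 4.4196 s.
Layer cycle = 4.4196 + 10.4, so 14.8196 s.
8734 layers × 14.8196 s/layer = 129434.3864 s, i.e. 35.95 hours.

35.95 hours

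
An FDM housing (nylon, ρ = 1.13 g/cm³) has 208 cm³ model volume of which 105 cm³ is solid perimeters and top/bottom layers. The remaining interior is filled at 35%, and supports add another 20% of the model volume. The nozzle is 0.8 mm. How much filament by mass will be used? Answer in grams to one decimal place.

206.4 g

Infill region = 208 − 105, so 103 cm³.
Infill deposited = 0.35 × 103, so 36.05 cm³.
Support: 0.20 × 208 → 41.6 cm³.
Total printed volume: 105 + 36.05 + 41.6 → 182.65 cm³.
Mass = 182.65 × 1.13, so 206.3945 g.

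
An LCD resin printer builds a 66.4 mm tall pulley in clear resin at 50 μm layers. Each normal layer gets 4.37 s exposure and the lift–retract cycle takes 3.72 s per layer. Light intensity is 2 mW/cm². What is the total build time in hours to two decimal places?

2.98 hours

Layers = ⌈66.4/0.05⌉ = 1328.
Each layer takes = 4.37 + 3.72, so 8.09 s.
Build time: 1328 × 8.09 s = 10743.52 s, i.e. 2.98 hours.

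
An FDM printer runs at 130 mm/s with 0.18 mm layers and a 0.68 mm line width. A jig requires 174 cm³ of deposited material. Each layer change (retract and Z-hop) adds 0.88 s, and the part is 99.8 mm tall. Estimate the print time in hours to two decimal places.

3.17 hours

Line area = 0.18 × 0.68 = 0.1224 mm².
Total extruded path = 174000/0.1224 = 1421568.6 mm.
Print-move time = 1421568.6 / 130, so 10935.1 s.
Layers = ⌈99.8/0.18⌉ = 555.
Z-hop total = 555 × 0.88 = 488.4 s.
Altogether 10935.1 + 488.4 = 11423.5 s, i.e. 3.17 hours.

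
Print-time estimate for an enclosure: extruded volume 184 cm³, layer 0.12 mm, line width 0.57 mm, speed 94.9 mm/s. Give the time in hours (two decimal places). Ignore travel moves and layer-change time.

7.87 hours

Line area: 0.12 × 0.57 → 0.0684 mm².
Toolpath length = 184 cm³ / 0.0684 mm² = 184000 / 0.0684 = 2690058.5 mm.
Extrusion time = 2690058.5 / 94.9 = 28346.2 s.
In the requested units: 28346.2 s = 7.87 hours.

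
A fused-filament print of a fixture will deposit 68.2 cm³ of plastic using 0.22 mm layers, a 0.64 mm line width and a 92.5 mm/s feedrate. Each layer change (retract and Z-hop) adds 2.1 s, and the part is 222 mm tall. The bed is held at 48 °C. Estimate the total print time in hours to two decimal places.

Line area = 0.22 × 0.64, so 0.1408 mm².
Toolpath length = 68.2 cm³ / 0.1408 mm² = 68200 / 0.1408 = 484375 mm.
Extrusion time = 484375 / 92.5, so 5236.5 s.
Layer count = ceil(222 / 0.22) = 1010.
Z-hop total = 1010 × 2.1 = 2121 s.
Total = 5236.5 + 2121 = 7357.5 s = 2.04 hours.

2.04 hours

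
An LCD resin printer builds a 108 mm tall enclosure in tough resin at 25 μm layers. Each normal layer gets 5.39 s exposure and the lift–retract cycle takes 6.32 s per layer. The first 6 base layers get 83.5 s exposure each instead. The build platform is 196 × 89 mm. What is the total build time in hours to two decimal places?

Number of layers: 108 / 0.025 → 4320 (rounded up).
Burn-in layers = 6 × (83.5 + 6.32) = 538.92 s.
Normal layers = 4314 × (5.39 + 6.32) = 50516.94 s.
Sum: 538.92 + 50516.94 = 51055.86 s → 14.18 hours.

14.18 hours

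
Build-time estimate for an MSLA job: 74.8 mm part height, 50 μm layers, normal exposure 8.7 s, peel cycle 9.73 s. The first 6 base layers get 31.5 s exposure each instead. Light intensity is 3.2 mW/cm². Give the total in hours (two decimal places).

7.70 hours

Number of layers: 74.8 / 0.05 → 1496 (rounded up).
Burn-in layers: 6 × (31.5 + 9.73) → 247.38 s.
Remaining layers = 1490 × (8.7 + 9.73), so 27460.7 s.
Sum: 247.38 + 27460.7 = 27708.08 s → 7.70 hours.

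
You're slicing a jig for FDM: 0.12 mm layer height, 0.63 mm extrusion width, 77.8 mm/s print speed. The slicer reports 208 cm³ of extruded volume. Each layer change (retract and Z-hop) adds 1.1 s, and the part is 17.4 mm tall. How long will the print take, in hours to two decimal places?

9.87 hours

Line area: 0.12 × 0.63 → 0.0756 mm².
Total extruded path = 208000/0.0756 = 2751322.8 mm.
Extrusion time = 2751322.8 / 77.8, so 35364 s.
Layer count = ceil(17.4 / 0.12) = 145.
Non-print overhead = 145 × 1.1 = 159.5 s.
Altogether 35364 + 159.5 = 35523.5 s, i.e. 9.87 hours.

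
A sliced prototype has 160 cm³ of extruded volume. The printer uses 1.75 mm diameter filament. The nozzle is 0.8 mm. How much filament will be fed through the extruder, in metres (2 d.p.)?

66.52 m

A = π r² = π × 0.875² = 2.4053 mm².
L = 160000 mm³ / 2.4053 mm² = 66519.77 mm, i.e. 66.52 m.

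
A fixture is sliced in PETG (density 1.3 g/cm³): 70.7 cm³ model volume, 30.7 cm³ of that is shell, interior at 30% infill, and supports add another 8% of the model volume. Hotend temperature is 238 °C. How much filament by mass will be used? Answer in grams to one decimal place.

62.9 g

Infill region = 70.7 − 30.7, so 40 cm³.
Deposited infill = 0.30 × 40, so 12 cm³.
Support = 0.08 × 70.7 = 5.656 cm³.
Deposited volume: 30.7 + 12 + 5.656 → 48.356 cm³.
Mass: 48.356 × 1.3 → 62.8628 g.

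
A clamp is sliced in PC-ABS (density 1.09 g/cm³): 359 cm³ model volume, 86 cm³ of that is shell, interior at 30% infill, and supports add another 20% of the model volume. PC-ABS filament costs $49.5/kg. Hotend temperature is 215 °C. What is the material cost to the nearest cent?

$12.93

Interior volume = 359 − 86 = 273 cm³.
Infill deposited = 0.30 × 273 = 81.9 cm³.
Support: 0.20 × 359 → 71.8 cm³.
Total extruded = 86 + 81.9 + 71.8 = 239.7 cm³.
Mass: 239.7 × 1.09 → 261.273 g.
Cost = 261.273 g / 1000 × $49.5/kg = $12.93.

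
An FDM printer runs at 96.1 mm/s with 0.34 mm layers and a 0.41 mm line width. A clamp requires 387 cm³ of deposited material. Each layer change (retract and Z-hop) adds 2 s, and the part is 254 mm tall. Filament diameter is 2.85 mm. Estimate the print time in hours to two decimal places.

Extrusion cross-section = 0.34 × 0.41 = 0.1394 mm².
Total extruded path = 387000/0.1394 = 2776183.6 mm.
Print-move time = 2776183.6 / 96.1 = 28888.5 s.
Number of layers: 254 / 0.34 → 748 (rounded up).
Layer-change overhead = 748 × 2, so 1496 s.
Total = 28888.5 + 1496 = 30384.5 s = 8.44 hours.

8.44 hours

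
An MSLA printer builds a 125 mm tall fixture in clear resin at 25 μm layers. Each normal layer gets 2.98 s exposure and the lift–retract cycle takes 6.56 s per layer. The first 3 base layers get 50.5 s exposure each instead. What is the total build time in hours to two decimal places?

Number of layers: 125 / 0.025 → 5000 (rounded up).
Bottom layers = 3 × (50.5 + 6.56) = 171.18 s.
Remaining layers = 4997 × (2.98 + 6.56), so 47671.38 s.
Total = 171.18 + 47671.38 = 47842.56 s = 13.29 hours.

13.29 hours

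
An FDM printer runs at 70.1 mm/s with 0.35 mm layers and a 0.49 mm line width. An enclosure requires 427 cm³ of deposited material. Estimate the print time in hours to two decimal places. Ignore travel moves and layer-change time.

Extrusion cross-section: 0.35 × 0.49 → 0.1715 mm².
Toolpath length = 427 cm³ / 0.1715 mm² = 427000 / 0.1715 = 2489795.9 mm.
Extrusion time: 2489795.9 / 70.1 → 35517.8 s.
35517.8 s = 9.87 hours.

9.87 hours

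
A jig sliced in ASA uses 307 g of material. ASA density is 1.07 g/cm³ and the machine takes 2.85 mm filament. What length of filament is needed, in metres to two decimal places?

44.98 m

Extruded volume: 307/1.07 = 286.9159 cm³ (286915.9 mm³).
A = π r² = π × 1.425² = 6.3794 mm².
L = V/A = 286915.9/6.3794 = 44975.37 mm → 44.98 m.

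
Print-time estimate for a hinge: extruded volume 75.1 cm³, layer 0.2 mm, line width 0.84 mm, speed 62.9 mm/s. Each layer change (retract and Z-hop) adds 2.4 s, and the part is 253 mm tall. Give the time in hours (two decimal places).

Bead cross-section = 0.2 × 0.84, so 0.168 mm².
Path length: 75100 mm³ / 0.168 mm² → 447023.8 mm.
Print-move time = 447023.8 / 62.9 = 7106.9 s.
Number of layers: 253 / 0.2 → 1265 (rounded up).
Z-hop total = 1265 × 2.4 = 3036 s.
Altogether 7106.9 + 3036 = 10142.9 s, i.e. 2.82 hours.

2.82 hours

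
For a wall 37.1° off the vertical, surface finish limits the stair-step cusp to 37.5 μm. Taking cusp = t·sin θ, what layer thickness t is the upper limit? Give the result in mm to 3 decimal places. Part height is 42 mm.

sin(37.1°) = 0.6032; t_max = 0.0375/0.6032 = 0.062 mm.

0.062 mm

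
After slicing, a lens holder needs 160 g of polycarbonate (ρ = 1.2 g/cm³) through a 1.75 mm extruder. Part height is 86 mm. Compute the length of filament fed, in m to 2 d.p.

Volume = 160 g / 1.2 g·cm⁻³ = 133.3333 cm³ = 133333.3 mm³.
A = π r² = π × 0.875² = 2.4053 mm².
L = V/A = 133333.3/2.4053 = 55433.13 mm → 55.43 m.

55.43 m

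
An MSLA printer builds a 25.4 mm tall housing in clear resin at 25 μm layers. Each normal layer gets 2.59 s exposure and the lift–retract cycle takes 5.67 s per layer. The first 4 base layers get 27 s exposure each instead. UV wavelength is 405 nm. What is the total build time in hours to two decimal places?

2.36 hours

Layers = ⌈25.4/0.025⌉ = 1016.
Base layers = 4 × (27 + 5.67), so 130.68 s.
Remaining layers = 1012 × (2.59 + 5.67) = 8359.12 s.
Total = 130.68 + 8359.12 = 8489.8 s = 2.36 hours.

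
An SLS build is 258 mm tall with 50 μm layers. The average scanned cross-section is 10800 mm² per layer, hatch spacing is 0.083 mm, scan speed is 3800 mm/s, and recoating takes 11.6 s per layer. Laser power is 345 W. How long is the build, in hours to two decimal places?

65.71 hours

Layers = ⌈258/0.05⌉ = 5160.
Scan path per layer = 10800 / 0.083, so 130120.5 mm.
Per-layer scan time = 130120.5 / 3800, so 34.2422 s.
Layer cycle = 34.2422 + 11.6 = 45.8422 s.
Total: 5160 × 45.8422 s = 236545.752 s → 65.71 hours.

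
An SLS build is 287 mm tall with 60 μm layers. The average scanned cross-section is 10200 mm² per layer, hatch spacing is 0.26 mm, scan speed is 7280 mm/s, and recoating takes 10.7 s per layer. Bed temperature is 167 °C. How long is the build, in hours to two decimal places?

21.38 hours

Number of layers: 287 / 0.06 → 4784 (rounded up).
Hatch length per layer = 10200 / 0.26, so 39230.8 mm.
Scan time per layer = 39230.8 / 7280, so 5.3888 s.
Per-layer time: 5.3888 + 10.7 → 16.0888 s.
Total: 4784 × 16.0888 s = 76968.8192 s → 21.38 hours.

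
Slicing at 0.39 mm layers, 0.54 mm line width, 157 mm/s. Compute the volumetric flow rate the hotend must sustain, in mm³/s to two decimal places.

Extrusion cross-section: 0.39 × 0.54 → 0.2106 mm².
Q = v·A = 157 × 0.2106 = 33.06 mm³/s.

33.06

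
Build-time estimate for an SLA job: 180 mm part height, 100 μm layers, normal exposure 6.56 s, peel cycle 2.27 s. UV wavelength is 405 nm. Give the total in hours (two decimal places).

Layers = ⌈180/0.1⌉ = 1800.
Each layer takes = 6.56 + 2.27 = 8.83 s.
Total = 1800 × 8.83 = 15894 s = 4.42 hours.

4.42 hours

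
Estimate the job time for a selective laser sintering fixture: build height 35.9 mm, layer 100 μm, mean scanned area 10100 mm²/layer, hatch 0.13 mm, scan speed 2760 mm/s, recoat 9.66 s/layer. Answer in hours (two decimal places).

Number of layers: 35.9 / 0.1 → 359 (rounded up).
Hatch length per layer = 10100 / 0.13 = 77692.3 mm.
Scan time per layer = 77692.3 / 2760 = 28.1494 s.
Layer cycle = 28.1494 + 9.66, so 37.8094 s.
Build time = 359 × 37.8094 = 13573.5746 s = 3.77 hours.

3.77 hours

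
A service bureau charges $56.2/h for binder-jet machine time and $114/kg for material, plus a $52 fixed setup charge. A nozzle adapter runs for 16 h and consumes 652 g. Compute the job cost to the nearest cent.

$1025.53

Time charge: 56.2 × 16 → $899.20.
Material cost = 114 × 652/1000 = $74.328.
Total = 899.20 + 74.328 + 52 = 1025.528 ≈ $1025.53.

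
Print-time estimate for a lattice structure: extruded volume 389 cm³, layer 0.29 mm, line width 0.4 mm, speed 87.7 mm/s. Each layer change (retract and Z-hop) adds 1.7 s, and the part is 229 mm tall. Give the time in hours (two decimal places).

10.99 hours

Line area = 0.29 × 0.4 = 0.116 mm².
Total extruded path = 389000/0.116 = 3353448.3 mm.
Extrusion time: 3353448.3 / 87.7 → 38237.7 s.
Number of layers: 229 / 0.29 → 790 (rounded up).
Layer-change overhead = 790 × 1.7 = 1343 s.
Total = 38237.7 + 1343 = 39580.7 s = 10.99 hours.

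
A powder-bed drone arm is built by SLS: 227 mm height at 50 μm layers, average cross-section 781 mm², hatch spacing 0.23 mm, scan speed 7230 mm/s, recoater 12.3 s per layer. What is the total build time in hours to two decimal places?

Layer count = ceil(227 / 0.05) = 4540.
Scan path per layer = 781 / 0.23, so 3395.7 mm.
Laser time per layer: 3395.7 / 7230 → 0.4697 s.
Per-layer time = 0.4697 + 12.3 = 12.7697 s.
4540 layers × 12.7697 s/layer = 57974.438 s, i.e. 16.10 hours.

16.10 hours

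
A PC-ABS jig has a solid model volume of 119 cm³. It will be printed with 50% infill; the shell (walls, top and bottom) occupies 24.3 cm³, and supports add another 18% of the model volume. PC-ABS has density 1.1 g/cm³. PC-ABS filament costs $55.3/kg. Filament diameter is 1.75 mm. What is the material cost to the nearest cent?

Infill region: 119 − 24.3 → 94.7 cm³.
Infill volume: 0.50 × 94.7 → 47.35 cm³.
Support = 0.18 × 119, so 21.42 cm³.
Total printed volume: 24.3 + 47.35 + 21.42 → 93.07 cm³.
Mass: 93.07 × 1.1 → 102.377 g.
At $55.3/kg: 102.377/1000 × 55.3 = $5.66.

$5.66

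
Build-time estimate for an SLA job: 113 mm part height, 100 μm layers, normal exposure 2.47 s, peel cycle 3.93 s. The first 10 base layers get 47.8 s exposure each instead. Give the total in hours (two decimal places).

2.13 hours

Layers = ⌈113/0.1⌉ = 1130.
Base layers: 10 × (47.8 + 3.93) → 517.3 s.
Regular layers: 1120 × (2.47 + 3.93) → 7168 s.
Sum: 517.3 + 7168 = 7685.3 s → 2.13 hours.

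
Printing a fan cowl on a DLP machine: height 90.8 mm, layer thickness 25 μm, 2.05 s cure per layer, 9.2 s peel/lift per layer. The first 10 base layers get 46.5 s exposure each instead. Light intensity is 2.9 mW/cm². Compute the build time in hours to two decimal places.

Number of layers: 90.8 / 0.025 → 3632 (rounded up).
Burn-in layers: 10 × (46.5 + 9.2) → 557 s.
Remaining layers: 3622 × (2.05 + 9.2) → 40747.5 s.
Total = 557 + 40747.5 = 41304.5 s = 11.47 hours.

11.47 hours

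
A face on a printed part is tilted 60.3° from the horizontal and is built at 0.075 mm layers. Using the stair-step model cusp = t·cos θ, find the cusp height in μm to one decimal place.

Cusp = layer height × cos(60.3°) = 0.075 × 0.4955 = 0.037163 mm = 37.2 μm.

37.2 μm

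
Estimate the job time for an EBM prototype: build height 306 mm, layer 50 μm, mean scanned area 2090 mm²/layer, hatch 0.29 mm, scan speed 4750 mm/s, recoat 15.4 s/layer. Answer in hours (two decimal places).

Layers = ⌈306/0.05⌉ = 6120.
Scan path per layer = 2090 / 0.29 = 7206.9 mm.
Per-layer scan time: 7206.9 / 4750 → 1.5172 s.
Time per layer: 1.5172 + 15.4 → 16.9172 s.
Build time = 6120 × 16.9172 = 103533.264 s = 28.76 hours.

28.76 hours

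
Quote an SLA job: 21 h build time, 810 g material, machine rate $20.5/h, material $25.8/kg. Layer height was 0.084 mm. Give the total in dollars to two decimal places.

$451.40

Machine-time cost: 20.5 × 21 → $430.50.
Material charge = 25.8 × 810/1000, so $20.898.
Total = 430.50 + 20.898 = 451.398 ≈ $451.40.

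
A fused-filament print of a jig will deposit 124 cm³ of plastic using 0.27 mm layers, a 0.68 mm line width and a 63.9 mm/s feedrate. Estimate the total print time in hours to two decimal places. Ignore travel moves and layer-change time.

Line area = 0.27 × 0.68, so 0.1836 mm².
Total extruded path = 124000/0.1836 = 675381.3 mm.
Extrusion time: 675381.3 / 63.9 → 10569.3 s.
10569.3 s = 2.94 hours.

2.94 hours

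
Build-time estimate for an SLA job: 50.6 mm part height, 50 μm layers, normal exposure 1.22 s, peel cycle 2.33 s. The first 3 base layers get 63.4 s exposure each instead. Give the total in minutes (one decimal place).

63.0 minutes

Number of layers: 50.6 / 0.05 → 1012 (rounded up).
Burn-in layers = 3 × (63.4 + 2.33), so 197.19 s.
Remaining layers: 1009 × (1.22 + 2.33) → 3581.95 s.
Sum: 197.19 + 3581.95 = 3779.14 s → 63.0 minutes.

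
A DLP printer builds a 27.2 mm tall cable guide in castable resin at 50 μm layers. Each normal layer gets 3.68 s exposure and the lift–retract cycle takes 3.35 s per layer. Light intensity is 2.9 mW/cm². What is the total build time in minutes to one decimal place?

Layer count = ceil(27.2 / 0.05) = 544.
Per-layer time = 3.68 + 3.35 = 7.03 s.
Total = 544 × 7.03 = 3824.32 s = 63.7 minutes.

63.7 minutes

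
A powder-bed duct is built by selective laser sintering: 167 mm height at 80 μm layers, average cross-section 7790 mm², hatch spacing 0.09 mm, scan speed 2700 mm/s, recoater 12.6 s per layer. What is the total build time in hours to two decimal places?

25.90 hours

Layer count = ceil(167 / 0.08) = 2088.
Scan path per layer: 7790 / 0.09 → 86555.6 mm.
Laser time per layer = 86555.6 / 2700, so 32.0576 s.
Layer cycle = 32.0576 + 12.6 = 44.6576 s.
Build time = 2088 × 44.6576 = 93245.0688 s = 25.90 hours.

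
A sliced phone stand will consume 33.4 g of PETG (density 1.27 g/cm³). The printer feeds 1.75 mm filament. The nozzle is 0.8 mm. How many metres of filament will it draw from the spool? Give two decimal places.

Volume = 33.4 g / 1.27 g·cm⁻³ = 26.2992 cm³ = 26299.2 mm³.
Cross-section of 1.75 mm filament: π·(1.75/2)² = 2.4053 mm².
L = V/A = 26299.2/2.4053 = 10933.85 mm → 10.93 m.

10.93 m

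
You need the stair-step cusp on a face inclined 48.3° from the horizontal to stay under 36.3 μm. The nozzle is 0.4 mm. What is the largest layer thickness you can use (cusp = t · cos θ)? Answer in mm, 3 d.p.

0.055 mm

Layer height = cusp / cos(48.3°) = 0.0363 / 0.6652 = 0.055 mm.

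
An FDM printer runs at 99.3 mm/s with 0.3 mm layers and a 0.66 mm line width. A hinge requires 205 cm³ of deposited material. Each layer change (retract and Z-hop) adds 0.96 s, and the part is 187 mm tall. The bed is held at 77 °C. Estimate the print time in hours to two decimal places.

Line area = 0.3 × 0.66, so 0.198 mm².
Total extruded path = 205000/0.198 = 1035353.5 mm.
Print-move time = 1035353.5 / 99.3, so 10426.5 s.
Layers = ⌈187/0.3⌉ = 624.
Non-print overhead: 624 × 0.96 → 599.04 s.
Altogether 10426.5 + 599.04 = 11025.54 s, i.e. 3.06 hours.

3.06 hours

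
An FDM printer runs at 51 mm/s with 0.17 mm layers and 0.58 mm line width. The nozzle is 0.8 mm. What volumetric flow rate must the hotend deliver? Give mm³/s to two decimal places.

5.03

A: 0.17 × 0.58 → 0.0986 mm².
Q = v·A = 51 × 0.0986 = 5.03 mm³/s.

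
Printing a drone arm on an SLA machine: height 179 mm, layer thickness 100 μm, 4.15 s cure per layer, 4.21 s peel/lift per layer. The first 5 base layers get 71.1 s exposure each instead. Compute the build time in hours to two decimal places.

Layer count = ceil(179 / 0.1) = 1790.
Bottom layers = 5 × (71.1 + 4.21) = 376.55 s.
Regular layers: 1785 × (4.15 + 4.21) → 14922.6 s.
Sum: 376.55 + 14922.6 = 15299.15 s → 4.25 hours.

4.25 hours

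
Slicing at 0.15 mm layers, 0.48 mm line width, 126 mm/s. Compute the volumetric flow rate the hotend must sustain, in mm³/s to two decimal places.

A: 0.15 × 0.48 → 0.072 mm².
Volumetric flow = 126 × 0.072 = 9.07 mm³/s.

9.07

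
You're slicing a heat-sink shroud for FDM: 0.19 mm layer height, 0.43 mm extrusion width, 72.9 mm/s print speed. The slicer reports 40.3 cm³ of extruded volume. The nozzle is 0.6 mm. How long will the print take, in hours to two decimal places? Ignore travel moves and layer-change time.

Bead cross-section = 0.19 × 0.43 = 0.0817 mm².
Total extruded path = 40300/0.0817 = 493268.1 mm.
Print-move time = 493268.1 / 72.9 = 6766.4 s.
6766.4 s = 1.88 hours.

1.88 hours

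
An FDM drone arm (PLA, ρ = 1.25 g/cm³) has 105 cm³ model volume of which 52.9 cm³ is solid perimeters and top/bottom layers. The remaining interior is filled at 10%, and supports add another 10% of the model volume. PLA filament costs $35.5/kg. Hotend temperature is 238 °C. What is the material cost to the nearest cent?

$3.04

Infill region = 105 − 52.9, so 52.1 cm³.
Deposited infill = 0.10 × 52.1, so 5.21 cm³.
Support: 0.10 × 105 → 10.5 cm³.
Deposited volume = 52.9 + 5.21 + 10.5 = 68.61 cm³.
Mass = 68.61 × 1.25 = 85.7625 g.
Cost = 85.7625 g / 1000 × $35.5/kg = $3.04.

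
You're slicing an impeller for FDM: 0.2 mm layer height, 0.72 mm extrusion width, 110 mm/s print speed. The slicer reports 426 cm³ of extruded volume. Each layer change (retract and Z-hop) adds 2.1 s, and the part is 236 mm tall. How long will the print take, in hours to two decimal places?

Extrusion cross-section: 0.2 × 0.72 → 0.144 mm².
Toolpath length = 426 cm³ / 0.144 mm² = 426000 / 0.144 = 2958333.3 mm.
Extrusion time: 2958333.3 / 110 → 26893.9 s.
Layer count = ceil(236 / 0.2) = 1180.
Z-hop total = 1180 × 2.1 = 2478 s.
Total = 26893.9 + 2478 = 29371.9 s = 8.16 hours.

8.16 hours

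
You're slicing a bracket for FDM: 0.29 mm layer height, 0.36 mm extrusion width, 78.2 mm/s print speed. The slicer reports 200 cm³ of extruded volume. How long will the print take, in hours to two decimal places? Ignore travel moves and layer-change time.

6.80 hours

Bead cross-section: 0.29 × 0.36 → 0.1044 mm².
Total extruded path = 200000/0.1044 = 1915708.8 mm.
Extrusion time: 1915708.8 / 78.2 → 24497.6 s.
24497.6 s = 6.80 hours.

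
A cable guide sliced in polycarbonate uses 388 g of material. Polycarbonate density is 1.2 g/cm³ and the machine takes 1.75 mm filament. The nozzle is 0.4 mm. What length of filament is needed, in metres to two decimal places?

134.43 m

Extruded volume: 388/1.2 = 323.3333 cm³ (323333.3 mm³).
Filament cross-section = π × (1.75/2)² = 2.4053 mm².
L = V/A = 323333.3/2.4053 = 134425.35 mm → 134.43 m.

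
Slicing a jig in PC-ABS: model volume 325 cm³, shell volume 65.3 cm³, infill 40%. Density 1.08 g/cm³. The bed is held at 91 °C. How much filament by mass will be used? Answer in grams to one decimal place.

Volume inside the shell: 325 − 65.3 → 259.7 cm³.
Infill volume = 0.40 × 259.7 = 103.88 cm³.
Total printed volume = 65.3 + 103.88, so 169.18 cm³.
Mass = 169.18 × 1.08 = 182.7144 g.

182.7 g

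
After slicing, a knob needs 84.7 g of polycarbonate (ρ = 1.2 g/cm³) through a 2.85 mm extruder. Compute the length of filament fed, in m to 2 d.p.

Volume = 84.7 g / 1.2 g·cm⁻³ = 70.5833 cm³ = 70583.3 mm³.
Filament cross-section = π × (2.85/2)² = 6.3794 mm².
Length = 70583.3 / 6.3794 = 11064.25 mm = 11.06 m.

11.06 m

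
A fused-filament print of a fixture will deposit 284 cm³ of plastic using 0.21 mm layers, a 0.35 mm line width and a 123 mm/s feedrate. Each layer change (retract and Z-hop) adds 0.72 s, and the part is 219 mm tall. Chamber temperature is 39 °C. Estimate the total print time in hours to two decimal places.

Extrusion cross-section = 0.21 × 0.35 = 0.0735 mm².
Total extruded path = 284000/0.0735 = 3863945.6 mm.
Time extruding = 3863945.6 / 123, so 31414.2 s.
Layer count = ceil(219 / 0.21) = 1043.
Layer-change overhead = 1043 × 0.72, so 750.96 s.
Altogether 31414.2 + 750.96 = 32165.16 s, i.e. 8.93 hours.

8.93 hours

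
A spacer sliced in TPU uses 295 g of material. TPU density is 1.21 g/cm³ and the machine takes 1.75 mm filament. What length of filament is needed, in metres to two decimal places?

101.36 m

Extruded volume: 295/1.21 = 243.8017 cm³ (243801.7 mm³).
Cross-section of 1.75 mm filament: π·(1.75/2)² = 2.4053 mm².
Length = 243801.7 / 2.4053 = 101360.2 mm = 101.36 m.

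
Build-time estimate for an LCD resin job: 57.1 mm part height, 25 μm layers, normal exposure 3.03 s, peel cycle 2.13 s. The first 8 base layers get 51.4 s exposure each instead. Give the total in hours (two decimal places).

Number of layers: 57.1 / 0.025 → 2284 (rounded up).
Bottom layers = 8 × (51.4 + 2.13), so 428.24 s.
Regular layers: 2276 × (3.03 + 2.13) → 11744.16 s.
Total = 428.24 + 11744.16 = 12172.4 s = 3.38 hours.

3.38 hours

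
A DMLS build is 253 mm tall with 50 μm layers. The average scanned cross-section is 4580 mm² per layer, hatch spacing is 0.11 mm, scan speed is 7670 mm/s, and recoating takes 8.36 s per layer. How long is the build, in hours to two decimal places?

19.38 hours

Layers = ⌈253/0.05⌉ = 5060.
Scan path per layer = 4580 / 0.11 = 41636.4 mm.
Scan time per layer: 41636.4 / 7670 → 5.4285 s.
Layer cycle = 5.4285 + 8.36 = 13.7885 s.
Build time = 5060 × 13.7885 = 69769.81 s = 19.38 hours.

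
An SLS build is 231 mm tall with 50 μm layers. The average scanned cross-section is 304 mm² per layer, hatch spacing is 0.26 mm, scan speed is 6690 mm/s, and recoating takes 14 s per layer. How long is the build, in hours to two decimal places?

Layers = ⌈231/0.05⌉ = 4620.
Scan path per layer: 304 / 0.26 → 1169.2 mm.
Scan time per layer = 1169.2 / 6690, so 0.1748 s.
Layer cycle = 0.1748 + 14, so 14.1748 s.
Build time = 4620 × 14.1748 = 65487.576 s = 18.19 hours.

18.19 hours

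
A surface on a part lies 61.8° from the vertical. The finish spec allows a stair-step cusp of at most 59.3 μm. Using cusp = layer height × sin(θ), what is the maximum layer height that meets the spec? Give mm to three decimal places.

t = h_c / sin θ = 0.0593 / 0.8813 = 0.067 mm.

0.067 mm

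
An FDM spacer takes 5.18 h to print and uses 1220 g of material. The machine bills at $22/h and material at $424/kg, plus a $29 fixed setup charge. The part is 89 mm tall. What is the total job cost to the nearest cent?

$660.24

Machine cost = 22 × 5.18 = $113.96.
Material charge = 424 × 1220/1000 = $517.28.
Adding setup: 113.96 + 517.28 + 29 → $660.24.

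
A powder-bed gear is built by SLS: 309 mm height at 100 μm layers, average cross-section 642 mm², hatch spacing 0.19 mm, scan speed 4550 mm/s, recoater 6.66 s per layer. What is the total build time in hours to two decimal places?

Layer count = ceil(309 / 0.1) = 3090.
Hatch length per layer: 642 / 0.19 → 3378.9 mm.
Scan time per layer = 3378.9 / 4550 = 0.7426 s.
Time per layer = 0.7426 + 6.66, so 7.4026 s.
Total: 3090 × 7.4026 s = 22874.034 s → 6.35 hours.

6.35 hours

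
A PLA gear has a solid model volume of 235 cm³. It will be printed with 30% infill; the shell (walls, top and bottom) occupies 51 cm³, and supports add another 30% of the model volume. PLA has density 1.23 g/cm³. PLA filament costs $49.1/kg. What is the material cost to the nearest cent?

$10.67

Volume inside the shell: 235 − 51 → 184 cm³.
Deposited infill = 0.30 × 184, so 55.2 cm³.
Support = 0.30 × 235, so 70.5 cm³.
Total printed volume = 51 + 55.2 + 70.5 = 176.7 cm³.
Mass = 176.7 × 1.23, so 217.341 g.
Cost = 217.341 g / 1000 × $49.1/kg = $10.67.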